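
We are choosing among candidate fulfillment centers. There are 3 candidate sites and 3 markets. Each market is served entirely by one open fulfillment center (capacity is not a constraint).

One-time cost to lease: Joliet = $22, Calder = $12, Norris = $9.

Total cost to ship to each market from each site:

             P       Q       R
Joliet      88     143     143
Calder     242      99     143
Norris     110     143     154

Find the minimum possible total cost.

For any fixed open set, each market goes to its cheapest open site; total = fixed + service.
{Joliet, Calder}: P→Joliet 88, Q→Calder 99, R→Joliet 143. Service 330; fixed 34; total 364.
{Joliet, Calder, Norris}: P→Joliet 88, Q→Calder 99, R→Joliet 143. Service 330; fixed 43; total 373.
{Calder, Norris}: P→Norris 110, Q→Calder 99, R→Calder 143. Service 352; fixed 21; total 373.
{Norris}: P→Norris 110, Q→Norris 143, R→Norris 154. Service 407; fixed 9; total 416.
No other subset beats 364.

Minimum total cost: 364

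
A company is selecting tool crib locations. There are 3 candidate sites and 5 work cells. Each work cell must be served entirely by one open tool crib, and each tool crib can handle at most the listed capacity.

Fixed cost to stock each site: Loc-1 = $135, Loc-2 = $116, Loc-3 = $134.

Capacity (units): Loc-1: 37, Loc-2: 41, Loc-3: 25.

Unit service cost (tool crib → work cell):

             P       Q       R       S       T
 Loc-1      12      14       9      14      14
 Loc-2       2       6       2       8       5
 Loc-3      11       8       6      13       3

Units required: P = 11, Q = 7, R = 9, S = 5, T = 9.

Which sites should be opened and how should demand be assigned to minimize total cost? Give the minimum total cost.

Open {Loc-2}: P→Loc-2 2·11=22, Q→Loc-2 6·7=42, R→Loc-2 2·9=18, S→Loc-2 8·5=40, T→Loc-2 5·9=45.
Loads: Loc-2 carries 41/41. Service 167; fixed 116; total 283.
Next best feasible plan costs 399.

Minimum total cost: 283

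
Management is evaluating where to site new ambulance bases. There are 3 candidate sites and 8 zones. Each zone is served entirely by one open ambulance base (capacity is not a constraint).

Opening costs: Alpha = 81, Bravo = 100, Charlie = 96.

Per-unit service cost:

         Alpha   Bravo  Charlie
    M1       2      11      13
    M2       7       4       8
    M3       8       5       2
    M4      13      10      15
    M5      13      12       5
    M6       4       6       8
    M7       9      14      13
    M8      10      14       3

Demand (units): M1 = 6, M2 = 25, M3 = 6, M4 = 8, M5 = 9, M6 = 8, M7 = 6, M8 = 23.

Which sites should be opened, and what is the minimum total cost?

Open Alpha and Charlie; minimum total cost 680.

For any fixed open set, each zone goes to its cheapest open site; total = fixed + service.
{Alpha, Charlie}: M1→Alpha 2·6=12, M2→Alpha 7·25=175, M3→Charlie 2·6=12, M4→Alpha 13·8=104, M5→Charlie 5·9=45, M6→Alpha 4·8=32, M7→Alpha 9·6=54, M8→Charlie 3·23=69. Service 503; fixed 177; total 680.
{Alpha, Bravo, Charlie}: service 404 + fixed 277 = 681
{Bravo, Charlie}: service 498 + fixed 196 = 694
{Alpha}: M1→Alpha 2·6=12, M2→Alpha 7·25=175, M3→Alpha 8·6=48, M4→Alpha 13·8=104, M5→Alpha 13·9=117, M6→Alpha 4·8=32, M7→Alpha 9·6=54, M8→Alpha 10·23=230. Service 772; fixed 81; total 853.
No other subset beats 680.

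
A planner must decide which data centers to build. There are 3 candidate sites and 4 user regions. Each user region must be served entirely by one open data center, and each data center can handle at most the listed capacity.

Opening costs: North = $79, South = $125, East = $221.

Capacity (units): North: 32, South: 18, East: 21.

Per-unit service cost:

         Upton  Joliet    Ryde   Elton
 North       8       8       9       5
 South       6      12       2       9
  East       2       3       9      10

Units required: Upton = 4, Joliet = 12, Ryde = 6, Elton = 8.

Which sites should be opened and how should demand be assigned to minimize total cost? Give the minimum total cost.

Minimum total cost: 301

Open {North}: Upton→North 8·4=32, Joliet→North 8·12=96, Ryde→North 9·6=54, Elton→North 5·8=40.
Loads: North carries 30/32. Service 222; fixed 79; total 301.
Next best feasible plan costs 376.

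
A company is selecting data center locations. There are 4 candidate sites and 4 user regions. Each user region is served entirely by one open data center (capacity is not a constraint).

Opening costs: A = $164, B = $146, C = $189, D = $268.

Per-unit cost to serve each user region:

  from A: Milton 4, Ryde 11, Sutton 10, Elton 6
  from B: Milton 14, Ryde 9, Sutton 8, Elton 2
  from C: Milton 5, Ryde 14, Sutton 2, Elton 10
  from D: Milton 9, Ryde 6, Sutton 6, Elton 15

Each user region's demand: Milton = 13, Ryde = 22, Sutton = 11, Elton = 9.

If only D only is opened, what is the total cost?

Each user region is assigned to its cheapest site among the open ones.
{D}: Milton→D 9·13=117, Ryde→D 6·22=132, Sutton→D 6·11=66, Elton→D 15·9=135. Service 450; fixed 268; total 718.

Total cost: 718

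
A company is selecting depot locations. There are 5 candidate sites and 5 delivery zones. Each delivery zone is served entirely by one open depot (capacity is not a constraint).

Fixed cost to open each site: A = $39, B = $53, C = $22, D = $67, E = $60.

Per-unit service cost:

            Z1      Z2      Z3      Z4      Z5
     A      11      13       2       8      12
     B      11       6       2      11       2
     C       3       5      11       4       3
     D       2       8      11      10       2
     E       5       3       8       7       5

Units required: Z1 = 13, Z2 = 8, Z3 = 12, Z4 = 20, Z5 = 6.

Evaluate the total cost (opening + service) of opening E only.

Total cost: 415

Each delivery zone is assigned to its cheapest site among the open ones.
{E}: Z1→E 5·13=65, Z2→E 3·8=24, Z3→E 8·12=96, Z4→E 7·20=140, Z5→E 5·6=30. Service 355; fixed 60; total 415.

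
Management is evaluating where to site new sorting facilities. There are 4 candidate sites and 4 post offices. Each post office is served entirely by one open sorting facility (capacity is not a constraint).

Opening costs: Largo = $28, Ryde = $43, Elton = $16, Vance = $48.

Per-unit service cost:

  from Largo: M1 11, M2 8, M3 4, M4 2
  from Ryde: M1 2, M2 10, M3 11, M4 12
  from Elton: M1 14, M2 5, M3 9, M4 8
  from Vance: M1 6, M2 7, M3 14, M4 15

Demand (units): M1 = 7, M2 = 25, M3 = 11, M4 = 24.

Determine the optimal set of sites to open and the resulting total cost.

For any fixed open set, each post office goes to its cheapest open site; total = fixed + service.
{Largo, Ryde, Elton}: M1→Ryde 2·7=14, M2→Elton 5·25=125, M3→Largo 4·11=44, M4→Largo 2·24=48. Service 231; fixed 87; total 318.
{Largo, Elton}: M1→Largo 11·7=77, M2→Elton 5·25=125, M3→Largo 4·11=44, M4→Largo 2·24=48. Service 294; fixed 44; total 338.
{Largo, Elton, Vance}: service 259 + fixed 92 = 351
{Largo, Ryde, Elton, Vance}: service 231 + fixed 135 = 366
No other subset beats 318.

Open Largo, Ryde and Elton; minimum total cost 318.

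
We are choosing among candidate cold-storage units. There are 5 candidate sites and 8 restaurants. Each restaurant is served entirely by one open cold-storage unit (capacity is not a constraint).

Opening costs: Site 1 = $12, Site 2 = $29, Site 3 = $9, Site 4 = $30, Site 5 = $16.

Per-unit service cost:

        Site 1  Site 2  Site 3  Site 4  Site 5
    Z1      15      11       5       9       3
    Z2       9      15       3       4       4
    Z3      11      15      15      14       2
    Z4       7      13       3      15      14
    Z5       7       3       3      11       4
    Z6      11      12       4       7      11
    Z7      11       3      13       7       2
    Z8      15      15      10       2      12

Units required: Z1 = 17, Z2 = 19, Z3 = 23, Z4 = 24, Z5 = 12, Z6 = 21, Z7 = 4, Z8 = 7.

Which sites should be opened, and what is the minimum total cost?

Open Site 3, Site 4 and Site 5; minimum total cost 423.

For any fixed open set, each restaurant goes to its cheapest open site; total = fixed + service.
{Site 3, Site 4, Site 5}: Z1→Site 5 3·17=51, Z2→Site 3 3·19=57, Z3→Site 5 2·23=46, Z4→Site 3 3·24=72, Z5→Site 3 3·12=36, Z6→Site 3 4·21=84, Z7→Site 5 2·4=8, Z8→Site 4 2·7=14. Service 368; fixed 55; total 423.
{Site 1, Site 3, Site 4, Site 5}: Z1→Site 5 3·17=51, Z2→Site 3 3·19=57, Z3→Site 5 2·23=46, Z4→Site 3 3·24=72, Z5→Site 3 3·12=36, Z6→Site 3 4·21=84, Z7→Site 5 2·4=8, Z8→Site 4 2·7=14. Service 368; fixed 67; total 435.
{Site 3, Site 5}: service 424 + fixed 25 = 449
{Site 1, Site 2, Site 3, Site 4, Site 5}: Z1→Site 5 3·17=51, Z2→Site 3 3·19=57, Z3→Site 5 2·23=46, Z4→Site 3 3·24=72, Z5→Site 2 3·12=36, Z6→Site 3 4·21=84, Z7→Site 5 2·4=8, Z8→Site 4 2·7=14. Service 368; fixed 96; total 464.
No other subset beats 423.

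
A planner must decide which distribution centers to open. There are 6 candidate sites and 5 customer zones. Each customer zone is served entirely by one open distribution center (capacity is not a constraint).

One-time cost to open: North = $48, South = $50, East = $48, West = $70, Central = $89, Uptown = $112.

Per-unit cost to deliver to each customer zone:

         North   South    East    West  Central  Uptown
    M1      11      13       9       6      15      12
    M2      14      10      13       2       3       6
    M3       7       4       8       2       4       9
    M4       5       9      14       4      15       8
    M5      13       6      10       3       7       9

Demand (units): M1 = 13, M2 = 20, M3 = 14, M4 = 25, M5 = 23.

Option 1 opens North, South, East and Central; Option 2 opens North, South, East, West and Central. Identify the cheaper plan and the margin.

Option 1: {North, South, East, Central}: M1→East 9·13=117, M2→Central 3·20=60, M3→South 4·14=56, M4→North 5·25=125, M5→South 6·23=138. Service 496; fixed 235; total 731.
Option 2: {North, South, East, West, Central}: M1→West 6·13=78, M2→West 2·20=40, M3→West 2·14=28, M4→West 4·25=100, M5→West 3·23=69. Service 315; fixed 305; total 620.
Difference: |731 − 620| = 111.

Option 2 is cheaper by 111.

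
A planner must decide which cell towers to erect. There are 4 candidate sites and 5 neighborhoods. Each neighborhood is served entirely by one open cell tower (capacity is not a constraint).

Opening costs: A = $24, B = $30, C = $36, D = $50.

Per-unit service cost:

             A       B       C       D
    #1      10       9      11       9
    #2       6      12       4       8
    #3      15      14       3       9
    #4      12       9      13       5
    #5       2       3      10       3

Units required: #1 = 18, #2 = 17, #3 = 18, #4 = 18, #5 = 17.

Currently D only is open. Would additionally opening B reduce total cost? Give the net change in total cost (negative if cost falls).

No — net change +30 (cost rises by 30).

Current service cost with {D}: 601.
Adding B: each neighborhood re-picks its cheapest; new service cost 601, saving 0.
Extra fixed cost: 30. Net change = 30 − 0 = 30.
(Totals: 651 → 681.)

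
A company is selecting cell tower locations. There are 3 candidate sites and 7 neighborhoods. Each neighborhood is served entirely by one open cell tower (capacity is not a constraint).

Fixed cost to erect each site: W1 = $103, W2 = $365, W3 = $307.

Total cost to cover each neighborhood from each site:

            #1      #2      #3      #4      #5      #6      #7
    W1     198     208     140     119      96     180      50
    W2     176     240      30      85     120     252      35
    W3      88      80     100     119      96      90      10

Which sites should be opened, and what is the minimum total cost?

Open W3 only; minimum total cost 890.

For any fixed open set, each neighborhood goes to its cheapest open site; total = fixed + service.
{W3}: #1→W3 88, #2→W3 80, #3→W3 100, #4→W3 119, #5→W3 96, #6→W3 90, #7→W3 10. Service 583; fixed 307; total 890.
{W1, W3}: #1→W3 88, #2→W3 80, #3→W3 100, #4→W1 119, #5→W1 96, #6→W3 90, #7→W3 10. Service 583; fixed 410; total 993.
{W1}: service 991 + fixed 103 = 1094
{W1, W2, W3}: service 479 + fixed 775 = 1254
(All 7 nonempty subsets were checked; W3 only is lowest.)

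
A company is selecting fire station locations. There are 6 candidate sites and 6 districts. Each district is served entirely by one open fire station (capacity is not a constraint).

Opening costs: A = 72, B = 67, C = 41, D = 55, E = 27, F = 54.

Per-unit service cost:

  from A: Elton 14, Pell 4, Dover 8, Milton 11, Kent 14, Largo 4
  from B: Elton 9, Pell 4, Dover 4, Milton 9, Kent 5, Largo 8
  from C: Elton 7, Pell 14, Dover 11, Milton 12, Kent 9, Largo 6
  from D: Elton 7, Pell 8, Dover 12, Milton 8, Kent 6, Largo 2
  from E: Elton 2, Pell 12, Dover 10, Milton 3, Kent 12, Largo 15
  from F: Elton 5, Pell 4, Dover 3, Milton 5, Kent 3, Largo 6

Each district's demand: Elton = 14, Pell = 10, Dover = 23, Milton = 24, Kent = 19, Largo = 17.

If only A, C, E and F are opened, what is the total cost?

Each district is assigned to its cheapest site among the open ones.
{A, C, E, F}: Elton→E 2·14=28, Pell→A 4·10=40, Dover→F 3·23=69, Milton→E 3·24=72, Kent→F 3·19=57, Largo→A 4·17=68. Service 334; fixed 194; total 528.

Total cost: 528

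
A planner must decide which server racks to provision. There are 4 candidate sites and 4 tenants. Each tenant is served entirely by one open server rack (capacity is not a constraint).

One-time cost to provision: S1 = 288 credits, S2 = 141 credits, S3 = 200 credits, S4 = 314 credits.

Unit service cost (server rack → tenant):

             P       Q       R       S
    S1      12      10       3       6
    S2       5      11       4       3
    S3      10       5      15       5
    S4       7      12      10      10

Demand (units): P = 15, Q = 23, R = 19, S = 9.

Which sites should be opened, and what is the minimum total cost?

Open S2 only; minimum total cost 572.

For any fixed open set, each tenant goes to its cheapest open site; total = fixed + service.
{S2}: P→S2 5·15=75, Q→S2 11·23=253, R→S2 4·19=76, S→S2 3·9=27. Service 431; fixed 141; total 572.
{S2, S3}: service 293 + fixed 341 = 634
{S3}: service 595 + fixed 200 = 795
{S1, S2, S3, S4}: P→S2 5·15=75, Q→S3 5·23=115, R→S1 3·19=57, S→S2 3·9=27. Service 274; fixed 943; total 1217.
No other subset beats 572.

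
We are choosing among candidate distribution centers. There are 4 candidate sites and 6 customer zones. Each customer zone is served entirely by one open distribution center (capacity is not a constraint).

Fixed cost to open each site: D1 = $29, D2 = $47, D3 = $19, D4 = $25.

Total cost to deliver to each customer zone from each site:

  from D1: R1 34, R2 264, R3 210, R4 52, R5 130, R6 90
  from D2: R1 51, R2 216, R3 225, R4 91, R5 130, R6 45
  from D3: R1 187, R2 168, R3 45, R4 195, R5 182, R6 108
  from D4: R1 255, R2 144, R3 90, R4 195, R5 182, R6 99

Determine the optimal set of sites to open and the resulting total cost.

For any fixed open set, each customer zone goes to its cheapest open site; total = fixed + service.
{D1, D3}: R1→D1 34, R2→D3 168, R3→D3 45, R4→D1 52, R5→D1 130, R6→D1 90. Service 519; fixed 48; total 567.
{D1, D3, D4}: R1→D1 34, R2→D4 144, R3→D3 45, R4→D1 52, R5→D1 130, R6→D1 90. Service 495; fixed 73; total 568.
{D1, D2, D3}: service 474 + fixed 95 = 569
{D1, D2, D3, D4}: service 450 + fixed 120 = 570
No other subset beats 567.

Open D1 and D3; minimum total cost 567.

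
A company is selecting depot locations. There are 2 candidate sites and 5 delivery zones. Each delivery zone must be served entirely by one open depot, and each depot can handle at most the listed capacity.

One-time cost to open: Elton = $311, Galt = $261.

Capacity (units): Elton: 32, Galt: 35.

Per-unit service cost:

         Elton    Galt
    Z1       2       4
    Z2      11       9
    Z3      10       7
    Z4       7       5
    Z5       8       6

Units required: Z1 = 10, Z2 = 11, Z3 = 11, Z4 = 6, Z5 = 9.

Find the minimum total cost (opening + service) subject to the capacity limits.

Open {Elton, Galt}: Z1→Elton 2·10=20, Z2→Galt 9·11=99, Z3→Galt 7·11=77, Z4→Elton 7·6=42, Z5→Galt 6·9=54.
Loads: Elton carries 16/32, Galt carries 31/35. Service 292; fixed 572; total 864.
Next best feasible plan costs 870.

Minimum total cost: 864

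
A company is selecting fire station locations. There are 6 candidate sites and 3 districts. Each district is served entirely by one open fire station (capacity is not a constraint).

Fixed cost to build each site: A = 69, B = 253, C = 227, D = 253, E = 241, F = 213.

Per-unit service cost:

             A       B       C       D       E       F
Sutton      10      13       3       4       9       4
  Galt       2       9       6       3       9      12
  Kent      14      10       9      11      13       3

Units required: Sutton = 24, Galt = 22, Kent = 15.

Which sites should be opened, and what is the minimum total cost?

Open A and F; minimum total cost 467.

For any fixed open set, each district goes to its cheapest open site; total = fixed + service.
{A, F}: Sutton→F 4·24=96, Galt→A 2·22=44, Kent→F 3·15=45. Service 185; fixed 282; total 467.
{A, C}: Sutton→C 3·24=72, Galt→A 2·22=44, Kent→C 9·15=135. Service 251; fixed 296; total 547.
{A}: Sutton→A 10·24=240, Galt→A 2·22=44, Kent→A 14·15=210. Service 494; fixed 69; total 563.
{A, B, C, D, E, F}: service 161 + fixed 1256 = 1417
No other subset beats 467.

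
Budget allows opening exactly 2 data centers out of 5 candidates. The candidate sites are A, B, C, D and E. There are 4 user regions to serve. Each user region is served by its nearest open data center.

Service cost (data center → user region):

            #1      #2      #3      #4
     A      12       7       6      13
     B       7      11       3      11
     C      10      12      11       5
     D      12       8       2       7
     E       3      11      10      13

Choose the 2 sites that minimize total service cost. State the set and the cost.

Choose D and E; total service cost 20.

With exactly 2 open, each user region uses its cheapest among the chosen.
{D, E}: #1→E 3, #2→D 8, #3→D 2, #4→D 7. Service cost 20.
{B, D}: service cost 24
{C, D}: service cost 25
Among all 10 size-2 choices, {D, E} is lowest.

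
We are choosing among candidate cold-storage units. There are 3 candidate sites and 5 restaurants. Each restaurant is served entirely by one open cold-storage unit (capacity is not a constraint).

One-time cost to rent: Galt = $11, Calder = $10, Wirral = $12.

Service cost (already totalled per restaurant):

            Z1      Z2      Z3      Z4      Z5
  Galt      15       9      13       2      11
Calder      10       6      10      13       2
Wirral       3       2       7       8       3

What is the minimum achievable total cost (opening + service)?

Minimum total cost: 35

For any fixed open set, each restaurant goes to its cheapest open site; total = fixed + service.
{Wirral}: Z1→Wirral 3, Z2→Wirral 2, Z3→Wirral 7, Z4→Wirral 8, Z5→Wirral 3. Service 23; fixed 12; total 35.
{Galt, Wirral}: service 17 + fixed 23 = 40
{Calder, Wirral}: service 22 + fixed 22 = 44
{Galt, Calder, Wirral}: service 16 + fixed 33 = 49
No other subset beats 35.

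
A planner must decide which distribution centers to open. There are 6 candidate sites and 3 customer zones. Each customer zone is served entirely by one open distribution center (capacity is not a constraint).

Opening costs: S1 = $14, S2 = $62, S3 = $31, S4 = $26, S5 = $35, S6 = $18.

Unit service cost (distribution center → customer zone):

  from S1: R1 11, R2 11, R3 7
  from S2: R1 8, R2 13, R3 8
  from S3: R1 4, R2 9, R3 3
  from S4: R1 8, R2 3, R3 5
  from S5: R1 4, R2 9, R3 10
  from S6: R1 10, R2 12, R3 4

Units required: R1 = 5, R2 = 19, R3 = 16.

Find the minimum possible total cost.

Minimum total cost: 182

For any fixed open set, each customer zone goes to its cheapest open site; total = fixed + service.
{S3, S4}: R1→S3 4·5=20, R2→S4 3·19=57, R3→S3 3·16=48. Service 125; fixed 57; total 182.
{S1, S3, S4}: R1→S3 4·5=20, R2→S4 3·19=57, R3→S3 3·16=48. Service 125; fixed 71; total 196.
{S3, S4, S6}: service 125 + fixed 75 = 200
{S1, S2, S3, S4, S5, S6}: R1→S3 4·5=20, R2→S4 3·19=57, R3→S3 3·16=48. Service 125; fixed 186; total 311.
No other subset beats 182.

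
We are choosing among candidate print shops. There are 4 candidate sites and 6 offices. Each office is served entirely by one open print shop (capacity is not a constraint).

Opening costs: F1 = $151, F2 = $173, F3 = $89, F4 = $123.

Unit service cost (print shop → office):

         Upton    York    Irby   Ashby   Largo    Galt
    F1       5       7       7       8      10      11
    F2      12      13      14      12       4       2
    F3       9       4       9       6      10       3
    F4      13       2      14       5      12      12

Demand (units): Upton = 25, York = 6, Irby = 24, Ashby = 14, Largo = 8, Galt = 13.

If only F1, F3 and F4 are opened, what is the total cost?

Total cost: 857

Each office is assigned to its cheapest site among the open ones.
{F1, F3, F4}: Upton→F1 5·25=125, York→F4 2·6=12, Irby→F1 7·24=168, Ashby→F4 5·14=70, Largo→F1 10·8=80, Galt→F3 3·13=39. Service 494; fixed 363; total 857.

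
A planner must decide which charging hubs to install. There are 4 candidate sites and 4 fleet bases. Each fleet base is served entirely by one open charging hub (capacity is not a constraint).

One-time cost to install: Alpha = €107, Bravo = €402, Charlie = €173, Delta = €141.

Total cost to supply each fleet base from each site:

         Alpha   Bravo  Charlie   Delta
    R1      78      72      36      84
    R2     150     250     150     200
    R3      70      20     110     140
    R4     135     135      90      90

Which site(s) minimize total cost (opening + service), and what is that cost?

Open Alpha only; minimum total cost 540.

For any fixed open set, each fleet base goes to its cheapest open site; total = fixed + service.
{Alpha}: R1→Alpha 78, R2→Alpha 150, R3→Alpha 70, R4→Alpha 135. Service 433; fixed 107; total 540.
{Charlie}: R1→Charlie 36, R2→Charlie 150, R3→Charlie 110, R4→Charlie 90. Service 386; fixed 173; total 559.
{Alpha, Charlie}: service 346 + fixed 280 = 626
{Alpha, Bravo, Charlie, Delta}: service 296 + fixed 823 = 1119
No other subset beats 540.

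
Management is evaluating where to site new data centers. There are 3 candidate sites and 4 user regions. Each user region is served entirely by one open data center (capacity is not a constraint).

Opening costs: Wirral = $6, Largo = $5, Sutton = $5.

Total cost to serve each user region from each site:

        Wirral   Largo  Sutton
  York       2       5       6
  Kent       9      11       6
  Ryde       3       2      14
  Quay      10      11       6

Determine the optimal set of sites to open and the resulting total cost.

Open Wirral and Sutton; minimum total cost 28.

For any fixed open set, each user region goes to its cheapest open site; total = fixed + service.
{Wirral, Sutton}: York→Wirral 2, Kent→Sutton 6, Ryde→Wirral 3, Quay→Sutton 6. Service 17; fixed 11; total 28.
{Largo, Sutton}: service 19 + fixed 10 = 29
{Wirral}: service 24 + fixed 6 = 30
{Wirral, Largo, Sutton}: service 16 + fixed 16 = 32
(All 7 nonempty subsets were checked; Wirral and Sutton is lowest.)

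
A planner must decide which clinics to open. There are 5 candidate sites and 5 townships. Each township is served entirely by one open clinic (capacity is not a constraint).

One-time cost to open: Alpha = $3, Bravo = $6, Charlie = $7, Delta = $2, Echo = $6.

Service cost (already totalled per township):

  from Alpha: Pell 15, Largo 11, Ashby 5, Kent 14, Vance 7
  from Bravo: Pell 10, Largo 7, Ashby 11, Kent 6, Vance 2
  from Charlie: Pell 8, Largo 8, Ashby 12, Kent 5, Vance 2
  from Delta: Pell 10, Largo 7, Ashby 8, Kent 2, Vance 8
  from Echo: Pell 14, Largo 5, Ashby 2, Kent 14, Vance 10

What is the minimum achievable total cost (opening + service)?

For any fixed open set, each township goes to its cheapest open site; total = fixed + service.
{Charlie, Delta, Echo}: Pell→Charlie 8, Largo→Echo 5, Ashby→Echo 2, Kent→Delta 2, Vance→Charlie 2. Service 19; fixed 15; total 34.
{Bravo, Delta, Echo}: service 21 + fixed 14 = 35
{Charlie, Echo}: service 22 + fixed 13 = 35
{Alpha, Bravo, Charlie, Delta, Echo}: Pell→Charlie 8, Largo→Echo 5, Ashby→Echo 2, Kent→Delta 2, Vance→Bravo 2. Service 19; fixed 24; total 43.
No other subset beats 34.

Minimum total cost: 34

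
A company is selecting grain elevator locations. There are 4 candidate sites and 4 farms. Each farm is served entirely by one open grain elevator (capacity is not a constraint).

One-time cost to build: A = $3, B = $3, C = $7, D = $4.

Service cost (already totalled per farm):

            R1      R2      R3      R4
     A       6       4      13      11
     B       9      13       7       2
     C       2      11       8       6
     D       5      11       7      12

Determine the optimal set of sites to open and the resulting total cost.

Open A and B; minimum total cost 25.

For any fixed open set, each farm goes to its cheapest open site; total = fixed + service.
{A, B}: R1→A 6, R2→A 4, R3→B 7, R4→B 2. Service 19; fixed 6; total 25.
{A, B, C}: R1→C 2, R2→A 4, R3→B 7, R4→B 2. Service 15; fixed 13; total 28.
{A, B, D}: service 18 + fixed 10 = 28
{A, B, C, D}: service 15 + fixed 17 = 32
No other subset beats 25.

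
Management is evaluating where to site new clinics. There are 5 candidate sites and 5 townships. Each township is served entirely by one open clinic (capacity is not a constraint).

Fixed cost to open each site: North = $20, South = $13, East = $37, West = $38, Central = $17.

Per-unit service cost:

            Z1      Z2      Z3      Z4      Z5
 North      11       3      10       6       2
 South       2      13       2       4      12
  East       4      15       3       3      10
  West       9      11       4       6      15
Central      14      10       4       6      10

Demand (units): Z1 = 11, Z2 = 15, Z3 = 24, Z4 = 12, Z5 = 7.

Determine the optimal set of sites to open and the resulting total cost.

For any fixed open set, each township goes to its cheapest open site; total = fixed + service.
{North, South}: Z1→South 2·11=22, Z2→North 3·15=45, Z3→South 2·24=48, Z4→South 4·12=48, Z5→North 2·7=14. Service 177; fixed 33; total 210.
{North, South, Central}: service 177 + fixed 50 = 227
{North, South, East}: service 165 + fixed 70 = 235
{North, South, East, West, Central}: Z1→South 2·11=22, Z2→North 3·15=45, Z3→South 2·24=48, Z4→East 3·12=36, Z5→North 2·7=14. Service 165; fixed 125; total 290.
No other subset beats 210.

Open North and South; minimum total cost 210.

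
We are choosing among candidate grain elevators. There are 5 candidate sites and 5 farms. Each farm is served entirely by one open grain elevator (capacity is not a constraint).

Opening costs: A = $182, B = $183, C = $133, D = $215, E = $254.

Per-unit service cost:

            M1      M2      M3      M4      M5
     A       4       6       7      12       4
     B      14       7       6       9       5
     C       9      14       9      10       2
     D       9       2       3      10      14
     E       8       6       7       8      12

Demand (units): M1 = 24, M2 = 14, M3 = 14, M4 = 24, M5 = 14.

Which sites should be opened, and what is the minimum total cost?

For any fixed open set, each farm goes to its cheapest open site; total = fixed + service.
{A}: M1→A 4·24=96, M2→A 6·14=84, M3→A 7·14=98, M4→A 12·24=288, M5→A 4·14=56. Service 622; fixed 182; total 804.
{A, D}: M1→A 4·24=96, M2→D 2·14=28, M3→D 3·14=42, M4→D 10·24=240, M5→A 4·14=56. Service 462; fixed 397; total 859.
{A, C}: service 546 + fixed 315 = 861
{A, B, C, D, E}: service 386 + fixed 967 = 1353
No other subset beats 804.

Open A only; minimum total cost 804.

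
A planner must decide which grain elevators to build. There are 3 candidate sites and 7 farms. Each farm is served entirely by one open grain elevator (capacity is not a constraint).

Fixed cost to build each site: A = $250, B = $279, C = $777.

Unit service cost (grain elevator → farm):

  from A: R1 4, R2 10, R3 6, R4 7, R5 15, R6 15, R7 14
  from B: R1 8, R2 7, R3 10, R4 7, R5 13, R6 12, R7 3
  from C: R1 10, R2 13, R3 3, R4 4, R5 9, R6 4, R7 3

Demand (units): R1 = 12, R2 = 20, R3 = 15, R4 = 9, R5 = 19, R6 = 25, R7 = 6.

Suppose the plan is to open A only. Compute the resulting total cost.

Total cost: 1395

Each farm is assigned to its cheapest site among the open ones.
{A}: R1→A 4·12=48, R2→A 10·20=200, R3→A 6·15=90, R4→A 7·9=63, R5→A 15·19=285, R6→A 15·25=375, R7→A 14·6=84. Service 1145; fixed 250; total 1395.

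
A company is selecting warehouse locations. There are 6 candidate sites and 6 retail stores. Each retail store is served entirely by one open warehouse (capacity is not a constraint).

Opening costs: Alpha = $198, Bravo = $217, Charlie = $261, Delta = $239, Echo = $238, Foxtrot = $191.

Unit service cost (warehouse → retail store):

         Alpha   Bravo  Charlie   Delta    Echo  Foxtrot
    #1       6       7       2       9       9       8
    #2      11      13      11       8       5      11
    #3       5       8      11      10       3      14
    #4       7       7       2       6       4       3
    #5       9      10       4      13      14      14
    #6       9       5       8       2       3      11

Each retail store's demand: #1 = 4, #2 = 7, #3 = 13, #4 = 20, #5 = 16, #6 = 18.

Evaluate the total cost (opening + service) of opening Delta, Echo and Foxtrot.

Each retail store is assigned to its cheapest site among the open ones.
{Delta, Echo, Foxtrot}: #1→Foxtrot 8·4=32, #2→Echo 5·7=35, #3→Echo 3·13=39, #4→Foxtrot 3·20=60, #5→Delta 13·16=208, #6→Delta 2·18=36. Service 410; fixed 668; total 1078.

Total cost: 1078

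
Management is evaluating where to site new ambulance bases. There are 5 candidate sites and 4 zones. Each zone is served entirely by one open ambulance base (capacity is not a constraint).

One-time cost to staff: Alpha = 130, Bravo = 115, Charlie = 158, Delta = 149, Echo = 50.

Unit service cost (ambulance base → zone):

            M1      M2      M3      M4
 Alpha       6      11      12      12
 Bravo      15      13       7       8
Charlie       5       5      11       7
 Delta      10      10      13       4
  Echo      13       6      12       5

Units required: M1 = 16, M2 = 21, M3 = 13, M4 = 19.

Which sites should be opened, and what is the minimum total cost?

For any fixed open set, each zone goes to its cheapest open site; total = fixed + service.
{Charlie}: M1→Charlie 5·16=80, M2→Charlie 5·21=105, M3→Charlie 11·13=143, M4→Charlie 7·19=133. Service 461; fixed 158; total 619.
{Charlie, Echo}: M1→Charlie 5·16=80, M2→Charlie 5·21=105, M3→Charlie 11·13=143, M4→Echo 5·19=95. Service 423; fixed 208; total 631.
{Echo}: M1→Echo 13·16=208, M2→Echo 6·21=126, M3→Echo 12·13=156, M4→Echo 5·19=95. Service 585; fixed 50; total 635.
{Alpha, Bravo, Charlie, Delta, Echo}: M1→Charlie 5·16=80, M2→Charlie 5·21=105, M3→Bravo 7·13=91, M4→Delta 4·19=76. Service 352; fixed 602; total 954.
No other subset beats 619.

Open Charlie only; minimum total cost 619.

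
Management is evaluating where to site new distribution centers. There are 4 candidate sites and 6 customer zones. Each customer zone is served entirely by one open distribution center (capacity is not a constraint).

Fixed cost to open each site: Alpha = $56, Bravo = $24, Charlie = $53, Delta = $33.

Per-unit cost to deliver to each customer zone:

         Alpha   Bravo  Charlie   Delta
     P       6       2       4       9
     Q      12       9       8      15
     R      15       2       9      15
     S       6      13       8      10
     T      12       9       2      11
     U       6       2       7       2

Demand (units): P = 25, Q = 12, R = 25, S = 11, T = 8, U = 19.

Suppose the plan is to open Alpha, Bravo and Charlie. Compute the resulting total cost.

Each customer zone is assigned to its cheapest site among the open ones.
{Alpha, Bravo, Charlie}: P→Bravo 2·25=50, Q→Charlie 8·12=96, R→Bravo 2·25=50, S→Alpha 6·11=66, T→Charlie 2·8=16, U→Bravo 2·19=38. Service 316; fixed 133; total 449.

Total cost: 449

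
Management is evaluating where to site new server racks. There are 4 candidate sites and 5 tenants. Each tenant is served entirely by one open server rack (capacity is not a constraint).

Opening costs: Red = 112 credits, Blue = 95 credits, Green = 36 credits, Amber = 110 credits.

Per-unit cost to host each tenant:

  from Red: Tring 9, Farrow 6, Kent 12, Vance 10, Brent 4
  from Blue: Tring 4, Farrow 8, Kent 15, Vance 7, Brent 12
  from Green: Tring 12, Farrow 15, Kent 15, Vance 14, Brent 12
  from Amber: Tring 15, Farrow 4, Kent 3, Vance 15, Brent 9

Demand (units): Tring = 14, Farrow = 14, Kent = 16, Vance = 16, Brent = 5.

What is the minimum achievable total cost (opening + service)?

For any fixed open set, each tenant goes to its cheapest open site; total = fixed + service.
{Blue, Amber}: Tring→Blue 4·14=56, Farrow→Amber 4·14=56, Kent→Amber 3·16=48, Vance→Blue 7·16=112, Brent→Amber 9·5=45. Service 317; fixed 205; total 522.
{Blue, Green, Amber}: Tring→Blue 4·14=56, Farrow→Amber 4·14=56, Kent→Amber 3·16=48, Vance→Blue 7·16=112, Brent→Amber 9·5=45. Service 317; fixed 241; total 558.
{Red, Blue, Amber}: service 292 + fixed 317 = 609
{Red, Blue, Green, Amber}: Tring→Blue 4·14=56, Farrow→Amber 4·14=56, Kent→Amber 3·16=48, Vance→Blue 7·16=112, Brent→Red 4·5=20. Service 292; fixed 353; total 645.
No other subset beats 522.

Minimum total cost: 522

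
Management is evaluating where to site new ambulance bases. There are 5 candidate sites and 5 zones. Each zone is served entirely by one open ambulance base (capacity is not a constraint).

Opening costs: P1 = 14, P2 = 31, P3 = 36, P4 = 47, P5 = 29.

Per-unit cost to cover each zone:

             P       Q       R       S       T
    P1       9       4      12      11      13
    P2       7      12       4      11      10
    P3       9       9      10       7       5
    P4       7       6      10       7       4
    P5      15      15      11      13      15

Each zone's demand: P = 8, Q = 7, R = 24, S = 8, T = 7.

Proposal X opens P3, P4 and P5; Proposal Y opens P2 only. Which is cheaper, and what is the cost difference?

Proposal Y is cheaper by 109.

Proposal X: {P3, P4, P5}: P→P4 7·8=56, Q→P4 6·7=42, R→P3 10·24=240, S→P3 7·8=56, T→P4 4·7=28. Service 422; fixed 112; total 534.
Proposal Y: {P2}: P→P2 7·8=56, Q→P2 12·7=84, R→P2 4·24=96, S→P2 11·8=88, T→P2 10·7=70. Service 394; fixed 31; total 425.
Difference: |534 − 425| = 109.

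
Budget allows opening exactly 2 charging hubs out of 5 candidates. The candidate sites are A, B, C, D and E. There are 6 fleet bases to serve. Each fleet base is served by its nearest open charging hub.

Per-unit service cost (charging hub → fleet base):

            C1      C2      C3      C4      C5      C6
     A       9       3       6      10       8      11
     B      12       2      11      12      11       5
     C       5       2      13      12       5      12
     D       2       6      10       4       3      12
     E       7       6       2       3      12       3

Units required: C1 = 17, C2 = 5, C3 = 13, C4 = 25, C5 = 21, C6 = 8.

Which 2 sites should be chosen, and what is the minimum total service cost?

With exactly 2 open, each fleet base uses its cheapest among the chosen.
{D, E}: C1→D 2·17=34, C2→D 6·5=30, C3→E 2·13=26, C4→E 3·25=75, C5→D 3·21=63, C6→E 3·8=24. Service cost 252.
{C, E}: service cost 325
{B, D}: service cost 377
Among all 10 size-2 choices, {D, E} is lowest.

Choose D and E; total service cost 252.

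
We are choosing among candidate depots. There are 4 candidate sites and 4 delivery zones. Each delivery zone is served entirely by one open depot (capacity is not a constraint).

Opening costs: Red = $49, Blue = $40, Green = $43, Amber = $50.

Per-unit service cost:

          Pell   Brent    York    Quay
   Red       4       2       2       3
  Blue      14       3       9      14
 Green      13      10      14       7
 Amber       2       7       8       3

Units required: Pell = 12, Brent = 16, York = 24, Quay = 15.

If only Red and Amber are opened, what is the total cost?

Total cost: 248

Each delivery zone is assigned to its cheapest site among the open ones.
{Red, Amber}: Pell→Amber 2·12=24, Brent→Red 2·16=32, York→Red 2·24=48, Quay→Red 3·15=45. Service 149; fixed 99; total 248.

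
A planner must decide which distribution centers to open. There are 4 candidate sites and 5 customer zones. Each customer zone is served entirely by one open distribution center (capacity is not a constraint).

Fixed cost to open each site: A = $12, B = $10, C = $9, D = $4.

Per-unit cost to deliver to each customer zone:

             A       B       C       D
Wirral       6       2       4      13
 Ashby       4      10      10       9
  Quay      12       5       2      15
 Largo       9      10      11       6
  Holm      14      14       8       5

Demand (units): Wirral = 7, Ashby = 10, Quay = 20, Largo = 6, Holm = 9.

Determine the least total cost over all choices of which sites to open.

Minimum total cost: 210

For any fixed open set, each customer zone goes to its cheapest open site; total = fixed + service.
{A, B, C, D}: Wirral→B 2·7=14, Ashby→A 4·10=40, Quay→C 2·20=40, Largo→D 6·6=36, Holm→D 5·9=45. Service 175; fixed 35; total 210.
{A, C, D}: service 189 + fixed 25 = 214
{B, C, D}: Wirral→B 2·7=14, Ashby→D 9·10=90, Quay→C 2·20=40, Largo→D 6·6=36, Holm→D 5·9=45. Service 225; fixed 23; total 248.
{D}: Wirral→D 13·7=91, Ashby→D 9·10=90, Quay→D 15·20=300, Largo→D 6·6=36, Holm→D 5·9=45. Service 562; fixed 4; total 566.
No other subset beats 210.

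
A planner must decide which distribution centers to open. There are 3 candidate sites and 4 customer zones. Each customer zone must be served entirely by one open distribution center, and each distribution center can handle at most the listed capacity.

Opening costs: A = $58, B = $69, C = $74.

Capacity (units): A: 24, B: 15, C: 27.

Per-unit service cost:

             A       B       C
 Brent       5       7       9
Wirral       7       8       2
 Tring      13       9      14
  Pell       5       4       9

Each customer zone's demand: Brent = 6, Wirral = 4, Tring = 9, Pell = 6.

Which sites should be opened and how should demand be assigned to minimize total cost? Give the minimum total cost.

Minimum total cost: 290

Open {A, B}: Brent→A 5·6=30, Wirral→A 7·4=28, Tring→B 9·9=81, Pell→B 4·6=24.
Loads: A carries 10/24, B carries 15/15. Service 163; fixed 127; total 290.
Next best feasible plan costs 296.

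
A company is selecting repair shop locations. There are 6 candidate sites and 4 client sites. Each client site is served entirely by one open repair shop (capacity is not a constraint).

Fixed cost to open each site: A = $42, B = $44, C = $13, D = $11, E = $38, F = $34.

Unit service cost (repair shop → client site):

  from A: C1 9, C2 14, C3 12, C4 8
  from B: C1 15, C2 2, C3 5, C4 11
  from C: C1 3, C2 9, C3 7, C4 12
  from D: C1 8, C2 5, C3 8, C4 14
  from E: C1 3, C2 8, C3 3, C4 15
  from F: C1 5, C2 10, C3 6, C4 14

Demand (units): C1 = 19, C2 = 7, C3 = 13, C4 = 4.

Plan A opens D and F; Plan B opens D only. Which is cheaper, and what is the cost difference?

Plan A is cheaper by 49.

Plan A: {D, F}: C1→F 5·19=95, C2→D 5·7=35, C3→F 6·13=78, C4→D 14·4=56. Service 264; fixed 45; total 309.
Plan B: {D}: C1→D 8·19=152, C2→D 5·7=35, C3→D 8·13=104, C4→D 14·4=56. Service 347; fixed 11; total 358.
Difference: |309 − 358| = 49.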